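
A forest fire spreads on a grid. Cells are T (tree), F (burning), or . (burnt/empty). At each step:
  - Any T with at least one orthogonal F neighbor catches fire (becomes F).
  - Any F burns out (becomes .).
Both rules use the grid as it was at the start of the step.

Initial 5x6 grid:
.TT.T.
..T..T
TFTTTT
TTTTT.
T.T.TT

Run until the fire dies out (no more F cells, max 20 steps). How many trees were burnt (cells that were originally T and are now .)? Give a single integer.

Answer: 18

Derivation:
Step 1: +3 fires, +1 burnt (F count now 3)
Step 2: +4 fires, +3 burnt (F count now 4)
Step 3: +5 fires, +4 burnt (F count now 5)
Step 4: +3 fires, +5 burnt (F count now 3)
Step 5: +2 fires, +3 burnt (F count now 2)
Step 6: +1 fires, +2 burnt (F count now 1)
Step 7: +0 fires, +1 burnt (F count now 0)
Fire out after step 7
Initially T: 19, now '.': 29
Total burnt (originally-T cells now '.'): 18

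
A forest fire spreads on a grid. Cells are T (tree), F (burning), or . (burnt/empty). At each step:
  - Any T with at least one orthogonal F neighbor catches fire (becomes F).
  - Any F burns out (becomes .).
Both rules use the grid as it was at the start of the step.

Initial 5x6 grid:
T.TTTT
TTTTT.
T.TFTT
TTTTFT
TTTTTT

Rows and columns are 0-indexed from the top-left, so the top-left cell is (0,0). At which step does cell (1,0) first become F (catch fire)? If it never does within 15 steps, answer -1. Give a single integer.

Step 1: cell (1,0)='T' (+6 fires, +2 burnt)
Step 2: cell (1,0)='T' (+7 fires, +6 burnt)
Step 3: cell (1,0)='T' (+5 fires, +7 burnt)
Step 4: cell (1,0)='F' (+4 fires, +5 burnt)
  -> target ignites at step 4
Step 5: cell (1,0)='.' (+3 fires, +4 burnt)
Step 6: cell (1,0)='.' (+0 fires, +3 burnt)
  fire out at step 6

4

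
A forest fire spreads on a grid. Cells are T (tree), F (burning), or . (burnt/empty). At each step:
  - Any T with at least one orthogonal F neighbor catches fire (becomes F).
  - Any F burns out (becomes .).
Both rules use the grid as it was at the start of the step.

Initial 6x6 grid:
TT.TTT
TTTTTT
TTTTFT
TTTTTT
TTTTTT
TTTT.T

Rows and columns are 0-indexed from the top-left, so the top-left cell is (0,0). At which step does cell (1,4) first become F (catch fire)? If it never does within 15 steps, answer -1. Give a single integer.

Step 1: cell (1,4)='F' (+4 fires, +1 burnt)
  -> target ignites at step 1
Step 2: cell (1,4)='.' (+7 fires, +4 burnt)
Step 3: cell (1,4)='.' (+7 fires, +7 burnt)
Step 4: cell (1,4)='.' (+6 fires, +7 burnt)
Step 5: cell (1,4)='.' (+5 fires, +6 burnt)
Step 6: cell (1,4)='.' (+3 fires, +5 burnt)
Step 7: cell (1,4)='.' (+1 fires, +3 burnt)
Step 8: cell (1,4)='.' (+0 fires, +1 burnt)
  fire out at step 8

1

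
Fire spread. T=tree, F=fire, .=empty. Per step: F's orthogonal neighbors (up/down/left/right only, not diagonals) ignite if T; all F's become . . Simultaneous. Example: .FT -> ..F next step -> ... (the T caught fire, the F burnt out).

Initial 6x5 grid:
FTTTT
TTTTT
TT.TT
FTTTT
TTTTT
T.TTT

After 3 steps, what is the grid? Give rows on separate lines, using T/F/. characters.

Step 1: 5 trees catch fire, 2 burn out
  .FTTT
  FTTTT
  FT.TT
  .FTTT
  FTTTT
  T.TTT
Step 2: 6 trees catch fire, 5 burn out
  ..FTT
  .FTTT
  .F.TT
  ..FTT
  .FTTT
  F.TTT
Step 3: 4 trees catch fire, 6 burn out
  ...FT
  ..FTT
  ...TT
  ...FT
  ..FTT
  ..TTT

...FT
..FTT
...TT
...FT
..FTT
..TTT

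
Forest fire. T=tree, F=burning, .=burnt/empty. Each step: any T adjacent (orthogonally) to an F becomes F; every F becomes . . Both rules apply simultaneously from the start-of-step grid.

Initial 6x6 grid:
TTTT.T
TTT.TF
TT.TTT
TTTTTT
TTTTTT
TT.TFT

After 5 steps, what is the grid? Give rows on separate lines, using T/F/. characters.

Step 1: 6 trees catch fire, 2 burn out
  TTTT.F
  TTT.F.
  TT.TTF
  TTTTTT
  TTTTFT
  TT.F.F
Step 2: 5 trees catch fire, 6 burn out
  TTTT..
  TTT...
  TT.TF.
  TTTTFF
  TTTF.F
  TT....
Step 3: 3 trees catch fire, 5 burn out
  TTTT..
  TTT...
  TT.F..
  TTTF..
  TTF...
  TT....
Step 4: 2 trees catch fire, 3 burn out
  TTTT..
  TTT...
  TT....
  TTF...
  TF....
  TT....
Step 5: 3 trees catch fire, 2 burn out
  TTTT..
  TTT...
  TT....
  TF....
  F.....
  TF....

TTTT..
TTT...
TT....
TF....
F.....
TF....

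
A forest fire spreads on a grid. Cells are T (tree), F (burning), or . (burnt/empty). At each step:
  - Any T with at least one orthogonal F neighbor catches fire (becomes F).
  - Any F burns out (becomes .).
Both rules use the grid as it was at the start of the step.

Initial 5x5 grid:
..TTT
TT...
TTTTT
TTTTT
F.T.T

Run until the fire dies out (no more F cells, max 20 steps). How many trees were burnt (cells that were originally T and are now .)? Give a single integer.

Answer: 14

Derivation:
Step 1: +1 fires, +1 burnt (F count now 1)
Step 2: +2 fires, +1 burnt (F count now 2)
Step 3: +3 fires, +2 burnt (F count now 3)
Step 4: +4 fires, +3 burnt (F count now 4)
Step 5: +2 fires, +4 burnt (F count now 2)
Step 6: +2 fires, +2 burnt (F count now 2)
Step 7: +0 fires, +2 burnt (F count now 0)
Fire out after step 7
Initially T: 17, now '.': 22
Total burnt (originally-T cells now '.'): 14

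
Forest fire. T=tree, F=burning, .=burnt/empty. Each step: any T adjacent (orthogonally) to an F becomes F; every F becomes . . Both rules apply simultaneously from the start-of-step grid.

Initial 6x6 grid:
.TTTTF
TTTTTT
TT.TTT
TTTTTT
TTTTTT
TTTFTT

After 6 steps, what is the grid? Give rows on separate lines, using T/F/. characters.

Step 1: 5 trees catch fire, 2 burn out
  .TTTF.
  TTTTTF
  TT.TTT
  TTTTTT
  TTTFTT
  TTF.FT
Step 2: 8 trees catch fire, 5 burn out
  .TTF..
  TTTTF.
  TT.TTF
  TTTFTT
  TTF.FT
  TF...F
Step 3: 10 trees catch fire, 8 burn out
  .TF...
  TTTF..
  TT.FF.
  TTF.FF
  TF...F
  F.....
Step 4: 4 trees catch fire, 10 burn out
  .F....
  TTF...
  TT....
  TF....
  F.....
  ......
Step 5: 3 trees catch fire, 4 burn out
  ......
  TF....
  TF....
  F.....
  ......
  ......
Step 6: 2 trees catch fire, 3 burn out
  ......
  F.....
  F.....
  ......
  ......
  ......

......
F.....
F.....
......
......
......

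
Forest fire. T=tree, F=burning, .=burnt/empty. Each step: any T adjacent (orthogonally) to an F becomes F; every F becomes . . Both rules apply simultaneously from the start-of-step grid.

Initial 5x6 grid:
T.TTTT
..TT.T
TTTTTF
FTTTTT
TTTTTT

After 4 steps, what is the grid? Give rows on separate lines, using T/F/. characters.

Step 1: 6 trees catch fire, 2 burn out
  T.TTTT
  ..TT.F
  FTTTF.
  .FTTTF
  FTTTTT
Step 2: 7 trees catch fire, 6 burn out
  T.TTTF
  ..TT..
  .FTF..
  ..FTF.
  .FTTTF
Step 3: 6 trees catch fire, 7 burn out
  T.TTF.
  ..TF..
  ..F...
  ...F..
  ..FTF.
Step 4: 3 trees catch fire, 6 burn out
  T.TF..
  ..F...
  ......
  ......
  ...F..

T.TF..
..F...
......
......
...F..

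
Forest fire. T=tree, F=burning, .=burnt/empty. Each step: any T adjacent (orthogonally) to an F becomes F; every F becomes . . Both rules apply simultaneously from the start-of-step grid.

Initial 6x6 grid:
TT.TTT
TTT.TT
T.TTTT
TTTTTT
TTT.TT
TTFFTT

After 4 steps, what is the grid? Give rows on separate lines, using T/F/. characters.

Step 1: 3 trees catch fire, 2 burn out
  TT.TTT
  TTT.TT
  T.TTTT
  TTTTTT
  TTF.TT
  TF..FT
Step 2: 5 trees catch fire, 3 burn out
  TT.TTT
  TTT.TT
  T.TTTT
  TTFTTT
  TF..FT
  F....F
Step 3: 6 trees catch fire, 5 burn out
  TT.TTT
  TTT.TT
  T.FTTT
  TF.FFT
  F....F
  ......
Step 4: 5 trees catch fire, 6 burn out
  TT.TTT
  TTF.TT
  T..FFT
  F....F
  ......
  ......

TT.TTT
TTF.TT
T..FFT
F....F
......
......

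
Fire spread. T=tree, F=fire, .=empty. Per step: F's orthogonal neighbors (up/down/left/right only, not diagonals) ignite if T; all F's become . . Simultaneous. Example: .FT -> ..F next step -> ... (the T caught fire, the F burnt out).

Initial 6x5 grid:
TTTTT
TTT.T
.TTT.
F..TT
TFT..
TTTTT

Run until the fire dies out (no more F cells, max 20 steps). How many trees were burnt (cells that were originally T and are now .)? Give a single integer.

Answer: 7

Derivation:
Step 1: +3 fires, +2 burnt (F count now 3)
Step 2: +2 fires, +3 burnt (F count now 2)
Step 3: +1 fires, +2 burnt (F count now 1)
Step 4: +1 fires, +1 burnt (F count now 1)
Step 5: +0 fires, +1 burnt (F count now 0)
Fire out after step 5
Initially T: 21, now '.': 16
Total burnt (originally-T cells now '.'): 7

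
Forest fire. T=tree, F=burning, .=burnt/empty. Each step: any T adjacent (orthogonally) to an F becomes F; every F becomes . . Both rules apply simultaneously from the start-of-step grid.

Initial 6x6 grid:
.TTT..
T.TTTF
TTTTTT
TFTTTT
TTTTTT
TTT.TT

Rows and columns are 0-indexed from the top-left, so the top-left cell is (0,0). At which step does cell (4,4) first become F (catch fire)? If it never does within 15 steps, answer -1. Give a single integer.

Step 1: cell (4,4)='T' (+6 fires, +2 burnt)
Step 2: cell (4,4)='T' (+9 fires, +6 burnt)
Step 3: cell (4,4)='T' (+9 fires, +9 burnt)
Step 4: cell (4,4)='F' (+3 fires, +9 burnt)
  -> target ignites at step 4
Step 5: cell (4,4)='.' (+2 fires, +3 burnt)
Step 6: cell (4,4)='.' (+0 fires, +2 burnt)
  fire out at step 6

4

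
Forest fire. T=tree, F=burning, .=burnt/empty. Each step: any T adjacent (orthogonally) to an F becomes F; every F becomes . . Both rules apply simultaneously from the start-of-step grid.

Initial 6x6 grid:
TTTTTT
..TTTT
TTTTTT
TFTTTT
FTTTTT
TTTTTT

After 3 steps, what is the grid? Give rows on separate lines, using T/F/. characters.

Step 1: 5 trees catch fire, 2 burn out
  TTTTTT
  ..TTTT
  TFTTTT
  F.FTTT
  .FTTTT
  FTTTTT
Step 2: 5 trees catch fire, 5 burn out
  TTTTTT
  ..TTTT
  F.FTTT
  ...FTT
  ..FTTT
  .FTTTT
Step 3: 5 trees catch fire, 5 burn out
  TTTTTT
  ..FTTT
  ...FTT
  ....FT
  ...FTT
  ..FTTT

TTTTTT
..FTTT
...FTT
....FT
...FTT
..FTTT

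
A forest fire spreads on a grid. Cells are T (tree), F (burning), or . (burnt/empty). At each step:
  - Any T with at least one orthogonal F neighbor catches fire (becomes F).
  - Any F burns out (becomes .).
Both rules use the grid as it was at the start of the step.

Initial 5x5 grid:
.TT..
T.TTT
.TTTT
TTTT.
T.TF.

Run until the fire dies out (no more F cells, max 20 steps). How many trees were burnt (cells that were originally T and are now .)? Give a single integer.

Answer: 15

Derivation:
Step 1: +2 fires, +1 burnt (F count now 2)
Step 2: +2 fires, +2 burnt (F count now 2)
Step 3: +4 fires, +2 burnt (F count now 4)
Step 4: +4 fires, +4 burnt (F count now 4)
Step 5: +2 fires, +4 burnt (F count now 2)
Step 6: +1 fires, +2 burnt (F count now 1)
Step 7: +0 fires, +1 burnt (F count now 0)
Fire out after step 7
Initially T: 16, now '.': 24
Total burnt (originally-T cells now '.'): 15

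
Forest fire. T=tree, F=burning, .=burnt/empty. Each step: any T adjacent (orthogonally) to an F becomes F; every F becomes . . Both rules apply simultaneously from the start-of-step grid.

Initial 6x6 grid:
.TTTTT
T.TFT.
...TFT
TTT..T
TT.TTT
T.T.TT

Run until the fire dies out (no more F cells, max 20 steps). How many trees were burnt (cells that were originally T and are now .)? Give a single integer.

Answer: 15

Derivation:
Step 1: +5 fires, +2 burnt (F count now 5)
Step 2: +3 fires, +5 burnt (F count now 3)
Step 3: +3 fires, +3 burnt (F count now 3)
Step 4: +2 fires, +3 burnt (F count now 2)
Step 5: +2 fires, +2 burnt (F count now 2)
Step 6: +0 fires, +2 burnt (F count now 0)
Fire out after step 6
Initially T: 23, now '.': 28
Total burnt (originally-T cells now '.'): 15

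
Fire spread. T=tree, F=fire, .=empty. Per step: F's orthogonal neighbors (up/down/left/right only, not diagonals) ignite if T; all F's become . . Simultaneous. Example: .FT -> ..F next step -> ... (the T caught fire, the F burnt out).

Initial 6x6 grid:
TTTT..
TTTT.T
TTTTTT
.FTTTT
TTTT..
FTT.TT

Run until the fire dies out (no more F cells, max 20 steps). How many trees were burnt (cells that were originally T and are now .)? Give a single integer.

Step 1: +5 fires, +2 burnt (F count now 5)
Step 2: +6 fires, +5 burnt (F count now 6)
Step 3: +6 fires, +6 burnt (F count now 6)
Step 4: +5 fires, +6 burnt (F count now 5)
Step 5: +2 fires, +5 burnt (F count now 2)
Step 6: +1 fires, +2 burnt (F count now 1)
Step 7: +0 fires, +1 burnt (F count now 0)
Fire out after step 7
Initially T: 27, now '.': 34
Total burnt (originally-T cells now '.'): 25

Answer: 25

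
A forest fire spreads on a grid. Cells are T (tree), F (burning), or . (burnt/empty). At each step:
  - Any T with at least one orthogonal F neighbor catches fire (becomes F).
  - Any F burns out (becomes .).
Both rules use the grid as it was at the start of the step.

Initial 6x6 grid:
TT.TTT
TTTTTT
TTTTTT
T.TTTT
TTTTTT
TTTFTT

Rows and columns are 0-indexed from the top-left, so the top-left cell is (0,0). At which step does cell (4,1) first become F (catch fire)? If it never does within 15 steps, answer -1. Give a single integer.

Step 1: cell (4,1)='T' (+3 fires, +1 burnt)
Step 2: cell (4,1)='T' (+5 fires, +3 burnt)
Step 3: cell (4,1)='F' (+6 fires, +5 burnt)
  -> target ignites at step 3
Step 4: cell (4,1)='.' (+5 fires, +6 burnt)
Step 5: cell (4,1)='.' (+6 fires, +5 burnt)
Step 6: cell (4,1)='.' (+4 fires, +6 burnt)
Step 7: cell (4,1)='.' (+3 fires, +4 burnt)
Step 8: cell (4,1)='.' (+1 fires, +3 burnt)
Step 9: cell (4,1)='.' (+0 fires, +1 burnt)
  fire out at step 9

3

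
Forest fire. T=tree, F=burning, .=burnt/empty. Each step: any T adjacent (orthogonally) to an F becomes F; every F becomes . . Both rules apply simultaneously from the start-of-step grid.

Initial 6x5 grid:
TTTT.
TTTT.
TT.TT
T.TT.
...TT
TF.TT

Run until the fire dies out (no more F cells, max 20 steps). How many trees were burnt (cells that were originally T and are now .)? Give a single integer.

Step 1: +1 fires, +1 burnt (F count now 1)
Step 2: +0 fires, +1 burnt (F count now 0)
Fire out after step 2
Initially T: 20, now '.': 11
Total burnt (originally-T cells now '.'): 1

Answer: 1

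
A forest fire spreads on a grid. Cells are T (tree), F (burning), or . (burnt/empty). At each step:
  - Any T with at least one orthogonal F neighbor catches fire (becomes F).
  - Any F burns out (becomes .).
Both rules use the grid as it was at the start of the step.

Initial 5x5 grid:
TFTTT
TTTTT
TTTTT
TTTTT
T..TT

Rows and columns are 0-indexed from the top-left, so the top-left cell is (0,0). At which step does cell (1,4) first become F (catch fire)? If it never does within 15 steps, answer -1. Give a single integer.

Step 1: cell (1,4)='T' (+3 fires, +1 burnt)
Step 2: cell (1,4)='T' (+4 fires, +3 burnt)
Step 3: cell (1,4)='T' (+5 fires, +4 burnt)
Step 4: cell (1,4)='F' (+4 fires, +5 burnt)
  -> target ignites at step 4
Step 5: cell (1,4)='.' (+3 fires, +4 burnt)
Step 6: cell (1,4)='.' (+2 fires, +3 burnt)
Step 7: cell (1,4)='.' (+1 fires, +2 burnt)
Step 8: cell (1,4)='.' (+0 fires, +1 burnt)
  fire out at step 8

4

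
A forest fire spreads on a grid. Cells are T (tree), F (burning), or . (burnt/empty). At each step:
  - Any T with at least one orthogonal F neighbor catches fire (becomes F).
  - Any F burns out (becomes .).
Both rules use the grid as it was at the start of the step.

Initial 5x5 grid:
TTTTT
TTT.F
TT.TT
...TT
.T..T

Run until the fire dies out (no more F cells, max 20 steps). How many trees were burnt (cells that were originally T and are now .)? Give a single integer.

Step 1: +2 fires, +1 burnt (F count now 2)
Step 2: +3 fires, +2 burnt (F count now 3)
Step 3: +3 fires, +3 burnt (F count now 3)
Step 4: +2 fires, +3 burnt (F count now 2)
Step 5: +2 fires, +2 burnt (F count now 2)
Step 6: +2 fires, +2 burnt (F count now 2)
Step 7: +1 fires, +2 burnt (F count now 1)
Step 8: +0 fires, +1 burnt (F count now 0)
Fire out after step 8
Initially T: 16, now '.': 24
Total burnt (originally-T cells now '.'): 15

Answer: 15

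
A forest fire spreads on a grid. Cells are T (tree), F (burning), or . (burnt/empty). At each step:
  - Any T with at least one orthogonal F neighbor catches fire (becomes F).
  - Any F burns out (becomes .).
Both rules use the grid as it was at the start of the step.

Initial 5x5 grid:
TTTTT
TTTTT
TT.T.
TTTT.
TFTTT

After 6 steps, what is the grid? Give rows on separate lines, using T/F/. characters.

Step 1: 3 trees catch fire, 1 burn out
  TTTTT
  TTTTT
  TT.T.
  TFTT.
  F.FTT
Step 2: 4 trees catch fire, 3 burn out
  TTTTT
  TTTTT
  TF.T.
  F.FT.
  ...FT
Step 3: 4 trees catch fire, 4 burn out
  TTTTT
  TFTTT
  F..T.
  ...F.
  ....F
Step 4: 4 trees catch fire, 4 burn out
  TFTTT
  F.FTT
  ...F.
  .....
  .....
Step 5: 3 trees catch fire, 4 burn out
  F.FTT
  ...FT
  .....
  .....
  .....
Step 6: 2 trees catch fire, 3 burn out
  ...FT
  ....F
  .....
  .....
  .....

...FT
....F
.....
.....
.....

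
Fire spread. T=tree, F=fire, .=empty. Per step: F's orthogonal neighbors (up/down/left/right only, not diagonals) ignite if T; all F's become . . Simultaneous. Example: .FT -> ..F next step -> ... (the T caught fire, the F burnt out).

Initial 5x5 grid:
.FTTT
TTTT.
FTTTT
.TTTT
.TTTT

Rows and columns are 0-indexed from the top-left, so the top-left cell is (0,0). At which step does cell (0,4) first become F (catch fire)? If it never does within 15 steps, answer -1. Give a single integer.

Step 1: cell (0,4)='T' (+4 fires, +2 burnt)
Step 2: cell (0,4)='T' (+4 fires, +4 burnt)
Step 3: cell (0,4)='F' (+5 fires, +4 burnt)
  -> target ignites at step 3
Step 4: cell (0,4)='.' (+3 fires, +5 burnt)
Step 5: cell (0,4)='.' (+2 fires, +3 burnt)
Step 6: cell (0,4)='.' (+1 fires, +2 burnt)
Step 7: cell (0,4)='.' (+0 fires, +1 burnt)
  fire out at step 7

3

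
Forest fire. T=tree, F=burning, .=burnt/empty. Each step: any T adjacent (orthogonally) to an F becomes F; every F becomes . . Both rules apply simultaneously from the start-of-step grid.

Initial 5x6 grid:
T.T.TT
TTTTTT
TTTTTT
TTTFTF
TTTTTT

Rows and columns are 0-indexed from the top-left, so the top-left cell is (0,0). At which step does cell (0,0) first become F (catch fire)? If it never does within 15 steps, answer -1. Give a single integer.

Step 1: cell (0,0)='T' (+6 fires, +2 burnt)
Step 2: cell (0,0)='T' (+7 fires, +6 burnt)
Step 3: cell (0,0)='T' (+6 fires, +7 burnt)
Step 4: cell (0,0)='T' (+5 fires, +6 burnt)
Step 5: cell (0,0)='T' (+1 fires, +5 burnt)
Step 6: cell (0,0)='F' (+1 fires, +1 burnt)
  -> target ignites at step 6
Step 7: cell (0,0)='.' (+0 fires, +1 burnt)
  fire out at step 7

6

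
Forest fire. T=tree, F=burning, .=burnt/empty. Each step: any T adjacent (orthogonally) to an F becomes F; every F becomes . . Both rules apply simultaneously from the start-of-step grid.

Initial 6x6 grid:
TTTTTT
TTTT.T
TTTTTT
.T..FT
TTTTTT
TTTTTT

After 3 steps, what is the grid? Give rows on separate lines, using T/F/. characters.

Step 1: 3 trees catch fire, 1 burn out
  TTTTTT
  TTTT.T
  TTTTFT
  .T...F
  TTTTFT
  TTTTTT
Step 2: 5 trees catch fire, 3 burn out
  TTTTTT
  TTTT.T
  TTTF.F
  .T....
  TTTF.F
  TTTTFT
Step 3: 6 trees catch fire, 5 burn out
  TTTTTT
  TTTF.F
  TTF...
  .T....
  TTF...
  TTTF.F

TTTTTT
TTTF.F
TTF...
.T....
TTF...
TTTF.F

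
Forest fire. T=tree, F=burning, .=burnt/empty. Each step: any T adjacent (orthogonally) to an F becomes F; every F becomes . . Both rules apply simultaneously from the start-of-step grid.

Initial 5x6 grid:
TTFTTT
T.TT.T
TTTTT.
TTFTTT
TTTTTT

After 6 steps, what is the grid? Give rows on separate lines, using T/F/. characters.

Step 1: 7 trees catch fire, 2 burn out
  TF.FTT
  T.FT.T
  TTFTT.
  TF.FTT
  TTFTTT
Step 2: 9 trees catch fire, 7 burn out
  F...FT
  T..F.T
  TF.FT.
  F...FT
  TF.FTT
Step 3: 7 trees catch fire, 9 burn out
  .....F
  F....T
  F...F.
  .....F
  F...FT
Step 4: 2 trees catch fire, 7 burn out
  ......
  .....F
  ......
  ......
  .....F
Step 5: 0 trees catch fire, 2 burn out
  ......
  ......
  ......
  ......
  ......
Step 6: 0 trees catch fire, 0 burn out
  ......
  ......
  ......
  ......
  ......

......
......
......
......
......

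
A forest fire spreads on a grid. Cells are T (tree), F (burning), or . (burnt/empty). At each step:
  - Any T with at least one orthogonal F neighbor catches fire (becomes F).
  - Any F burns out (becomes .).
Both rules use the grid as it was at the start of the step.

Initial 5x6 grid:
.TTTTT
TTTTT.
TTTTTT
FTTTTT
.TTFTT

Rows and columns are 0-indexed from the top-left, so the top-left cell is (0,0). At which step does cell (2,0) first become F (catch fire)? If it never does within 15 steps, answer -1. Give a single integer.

Step 1: cell (2,0)='F' (+5 fires, +2 burnt)
  -> target ignites at step 1
Step 2: cell (2,0)='.' (+7 fires, +5 burnt)
Step 3: cell (2,0)='.' (+5 fires, +7 burnt)
Step 4: cell (2,0)='.' (+5 fires, +5 burnt)
Step 5: cell (2,0)='.' (+2 fires, +5 burnt)
Step 6: cell (2,0)='.' (+1 fires, +2 burnt)
Step 7: cell (2,0)='.' (+0 fires, +1 burnt)
  fire out at step 7

1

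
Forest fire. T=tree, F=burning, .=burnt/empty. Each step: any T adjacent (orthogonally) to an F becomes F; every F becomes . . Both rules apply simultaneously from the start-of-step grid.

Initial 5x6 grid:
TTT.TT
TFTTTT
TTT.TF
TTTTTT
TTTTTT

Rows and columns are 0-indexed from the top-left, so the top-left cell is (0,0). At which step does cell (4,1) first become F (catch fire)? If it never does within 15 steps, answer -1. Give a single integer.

Step 1: cell (4,1)='T' (+7 fires, +2 burnt)
Step 2: cell (4,1)='T' (+10 fires, +7 burnt)
Step 3: cell (4,1)='F' (+6 fires, +10 burnt)
  -> target ignites at step 3
Step 4: cell (4,1)='.' (+3 fires, +6 burnt)
Step 5: cell (4,1)='.' (+0 fires, +3 burnt)
  fire out at step 5

3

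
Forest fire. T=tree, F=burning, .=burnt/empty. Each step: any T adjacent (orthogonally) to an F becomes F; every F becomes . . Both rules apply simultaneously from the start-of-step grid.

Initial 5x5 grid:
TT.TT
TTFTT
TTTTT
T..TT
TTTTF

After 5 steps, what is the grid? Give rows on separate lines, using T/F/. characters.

Step 1: 5 trees catch fire, 2 burn out
  TT.TT
  TF.FT
  TTFTT
  T..TF
  TTTF.
Step 2: 9 trees catch fire, 5 burn out
  TF.FT
  F...F
  TF.FF
  T..F.
  TTF..
Step 3: 4 trees catch fire, 9 burn out
  F...F
  .....
  F....
  T....
  TF...
Step 4: 2 trees catch fire, 4 burn out
  .....
  .....
  .....
  F....
  F....
Step 5: 0 trees catch fire, 2 burn out
  .....
  .....
  .....
  .....
  .....

.....
.....
.....
.....
.....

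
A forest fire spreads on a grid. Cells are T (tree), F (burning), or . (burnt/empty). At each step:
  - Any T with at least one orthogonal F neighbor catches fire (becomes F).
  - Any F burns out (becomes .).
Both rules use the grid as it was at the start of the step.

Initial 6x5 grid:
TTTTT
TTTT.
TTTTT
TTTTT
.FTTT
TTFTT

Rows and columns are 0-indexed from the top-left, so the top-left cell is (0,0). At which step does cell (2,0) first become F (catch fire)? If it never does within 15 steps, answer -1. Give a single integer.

Step 1: cell (2,0)='T' (+4 fires, +2 burnt)
Step 2: cell (2,0)='T' (+6 fires, +4 burnt)
Step 3: cell (2,0)='F' (+5 fires, +6 burnt)
  -> target ignites at step 3
Step 4: cell (2,0)='.' (+5 fires, +5 burnt)
Step 5: cell (2,0)='.' (+4 fires, +5 burnt)
Step 6: cell (2,0)='.' (+1 fires, +4 burnt)
Step 7: cell (2,0)='.' (+1 fires, +1 burnt)
Step 8: cell (2,0)='.' (+0 fires, +1 burnt)
  fire out at step 8

3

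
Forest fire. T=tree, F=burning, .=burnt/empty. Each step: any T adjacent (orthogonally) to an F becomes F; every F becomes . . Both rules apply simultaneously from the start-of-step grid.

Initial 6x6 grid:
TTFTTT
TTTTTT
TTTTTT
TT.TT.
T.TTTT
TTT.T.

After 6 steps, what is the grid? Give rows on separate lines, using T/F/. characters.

Step 1: 3 trees catch fire, 1 burn out
  TF.FTT
  TTFTTT
  TTTTTT
  TT.TT.
  T.TTTT
  TTT.T.
Step 2: 5 trees catch fire, 3 burn out
  F...FT
  TF.FTT
  TTFTTT
  TT.TT.
  T.TTTT
  TTT.T.
Step 3: 5 trees catch fire, 5 burn out
  .....F
  F...FT
  TF.FTT
  TT.TT.
  T.TTTT
  TTT.T.
Step 4: 5 trees catch fire, 5 burn out
  ......
  .....F
  F...FT
  TF.FT.
  T.TTTT
  TTT.T.
Step 5: 4 trees catch fire, 5 burn out
  ......
  ......
  .....F
  F...F.
  T.TFTT
  TTT.T.
Step 6: 3 trees catch fire, 4 burn out
  ......
  ......
  ......
  ......
  F.F.FT
  TTT.T.

......
......
......
......
F.F.FT
TTT.T.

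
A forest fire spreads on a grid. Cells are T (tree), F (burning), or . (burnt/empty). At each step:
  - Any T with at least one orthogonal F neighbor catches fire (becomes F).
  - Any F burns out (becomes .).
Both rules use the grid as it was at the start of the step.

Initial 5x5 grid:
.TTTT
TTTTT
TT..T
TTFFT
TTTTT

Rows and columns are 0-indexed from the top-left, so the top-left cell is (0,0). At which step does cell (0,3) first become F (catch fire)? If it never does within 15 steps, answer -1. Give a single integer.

Step 1: cell (0,3)='T' (+4 fires, +2 burnt)
Step 2: cell (0,3)='T' (+5 fires, +4 burnt)
Step 3: cell (0,3)='T' (+4 fires, +5 burnt)
Step 4: cell (0,3)='T' (+5 fires, +4 burnt)
Step 5: cell (0,3)='F' (+2 fires, +5 burnt)
  -> target ignites at step 5
Step 6: cell (0,3)='.' (+0 fires, +2 burnt)
  fire out at step 6

5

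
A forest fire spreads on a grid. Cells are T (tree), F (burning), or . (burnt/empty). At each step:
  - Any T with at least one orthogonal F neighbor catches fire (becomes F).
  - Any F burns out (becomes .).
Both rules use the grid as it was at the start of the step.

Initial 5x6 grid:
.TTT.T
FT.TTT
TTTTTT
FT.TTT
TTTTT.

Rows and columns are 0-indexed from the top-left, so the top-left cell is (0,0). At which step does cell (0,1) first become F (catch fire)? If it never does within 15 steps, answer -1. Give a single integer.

Step 1: cell (0,1)='T' (+4 fires, +2 burnt)
Step 2: cell (0,1)='F' (+3 fires, +4 burnt)
  -> target ignites at step 2
Step 3: cell (0,1)='.' (+3 fires, +3 burnt)
Step 4: cell (0,1)='.' (+3 fires, +3 burnt)
Step 5: cell (0,1)='.' (+4 fires, +3 burnt)
Step 6: cell (0,1)='.' (+3 fires, +4 burnt)
Step 7: cell (0,1)='.' (+2 fires, +3 burnt)
Step 8: cell (0,1)='.' (+1 fires, +2 burnt)
Step 9: cell (0,1)='.' (+0 fires, +1 burnt)
  fire out at step 9

2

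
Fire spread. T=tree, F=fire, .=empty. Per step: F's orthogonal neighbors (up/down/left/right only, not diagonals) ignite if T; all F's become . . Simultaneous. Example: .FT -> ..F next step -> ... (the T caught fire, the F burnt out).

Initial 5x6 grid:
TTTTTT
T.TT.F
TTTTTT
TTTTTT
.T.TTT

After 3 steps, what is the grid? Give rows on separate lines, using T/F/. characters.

Step 1: 2 trees catch fire, 1 burn out
  TTTTTF
  T.TT..
  TTTTTF
  TTTTTT
  .T.TTT
Step 2: 3 trees catch fire, 2 burn out
  TTTTF.
  T.TT..
  TTTTF.
  TTTTTF
  .T.TTT
Step 3: 4 trees catch fire, 3 burn out
  TTTF..
  T.TT..
  TTTF..
  TTTTF.
  .T.TTF

TTTF..
T.TT..
TTTF..
TTTTF.
.T.TTF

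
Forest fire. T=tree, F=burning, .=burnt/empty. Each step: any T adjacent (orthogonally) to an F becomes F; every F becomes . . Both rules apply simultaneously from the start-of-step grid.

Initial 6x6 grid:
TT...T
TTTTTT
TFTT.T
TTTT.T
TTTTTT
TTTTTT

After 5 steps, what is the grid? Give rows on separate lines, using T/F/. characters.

Step 1: 4 trees catch fire, 1 burn out
  TT...T
  TFTTTT
  F.FT.T
  TFTT.T
  TTTTTT
  TTTTTT
Step 2: 7 trees catch fire, 4 burn out
  TF...T
  F.FTTT
  ...F.T
  F.FT.T
  TFTTTT
  TTTTTT
Step 3: 6 trees catch fire, 7 burn out
  F....T
  ...FTT
  .....T
  ...F.T
  F.FTTT
  TFTTTT
Step 4: 4 trees catch fire, 6 burn out
  .....T
  ....FT
  .....T
  .....T
  ...FTT
  F.FTTT
Step 5: 3 trees catch fire, 4 burn out
  .....T
  .....F
  .....T
  .....T
  ....FT
  ...FTT

.....T
.....F
.....T
.....T
....FT
...FTT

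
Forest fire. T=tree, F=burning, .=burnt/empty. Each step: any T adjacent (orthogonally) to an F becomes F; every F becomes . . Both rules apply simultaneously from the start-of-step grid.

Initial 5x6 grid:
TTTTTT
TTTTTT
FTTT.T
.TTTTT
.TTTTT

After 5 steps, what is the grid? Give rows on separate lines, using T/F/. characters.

Step 1: 2 trees catch fire, 1 burn out
  TTTTTT
  FTTTTT
  .FTT.T
  .TTTTT
  .TTTTT
Step 2: 4 trees catch fire, 2 burn out
  FTTTTT
  .FTTTT
  ..FT.T
  .FTTTT
  .TTTTT
Step 3: 5 trees catch fire, 4 burn out
  .FTTTT
  ..FTTT
  ...F.T
  ..FTTT
  .FTTTT
Step 4: 4 trees catch fire, 5 burn out
  ..FTTT
  ...FTT
  .....T
  ...FTT
  ..FTTT
Step 5: 4 trees catch fire, 4 burn out
  ...FTT
  ....FT
  .....T
  ....FT
  ...FTT

...FTT
....FT
.....T
....FT
...FTT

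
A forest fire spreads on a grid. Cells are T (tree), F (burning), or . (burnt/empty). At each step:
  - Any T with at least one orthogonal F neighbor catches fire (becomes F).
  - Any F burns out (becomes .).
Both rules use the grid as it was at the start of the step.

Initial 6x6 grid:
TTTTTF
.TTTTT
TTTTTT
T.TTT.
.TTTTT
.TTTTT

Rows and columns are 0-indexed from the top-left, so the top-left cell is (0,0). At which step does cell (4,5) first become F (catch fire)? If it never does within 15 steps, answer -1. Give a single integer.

Step 1: cell (4,5)='T' (+2 fires, +1 burnt)
Step 2: cell (4,5)='T' (+3 fires, +2 burnt)
Step 3: cell (4,5)='T' (+3 fires, +3 burnt)
Step 4: cell (4,5)='T' (+4 fires, +3 burnt)
Step 5: cell (4,5)='T' (+5 fires, +4 burnt)
Step 6: cell (4,5)='F' (+5 fires, +5 burnt)
  -> target ignites at step 6
Step 7: cell (4,5)='.' (+4 fires, +5 burnt)
Step 8: cell (4,5)='.' (+3 fires, +4 burnt)
Step 9: cell (4,5)='.' (+1 fires, +3 burnt)
Step 10: cell (4,5)='.' (+0 fires, +1 burnt)
  fire out at step 10

6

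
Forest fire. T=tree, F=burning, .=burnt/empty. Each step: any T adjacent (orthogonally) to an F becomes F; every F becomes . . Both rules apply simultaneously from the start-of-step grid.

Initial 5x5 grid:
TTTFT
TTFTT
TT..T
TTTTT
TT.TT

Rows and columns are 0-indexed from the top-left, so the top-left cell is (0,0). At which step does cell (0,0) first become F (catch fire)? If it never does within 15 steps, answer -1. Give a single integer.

Step 1: cell (0,0)='T' (+4 fires, +2 burnt)
Step 2: cell (0,0)='T' (+4 fires, +4 burnt)
Step 3: cell (0,0)='F' (+4 fires, +4 burnt)
  -> target ignites at step 3
Step 4: cell (0,0)='.' (+4 fires, +4 burnt)
Step 5: cell (0,0)='.' (+3 fires, +4 burnt)
Step 6: cell (0,0)='.' (+1 fires, +3 burnt)
Step 7: cell (0,0)='.' (+0 fires, +1 burnt)
  fire out at step 7

3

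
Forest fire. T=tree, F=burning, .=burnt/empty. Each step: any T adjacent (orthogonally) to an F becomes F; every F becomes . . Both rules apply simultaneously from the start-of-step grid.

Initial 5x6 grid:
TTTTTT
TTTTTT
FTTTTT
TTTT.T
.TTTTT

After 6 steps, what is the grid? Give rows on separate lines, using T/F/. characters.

Step 1: 3 trees catch fire, 1 burn out
  TTTTTT
  FTTTTT
  .FTTTT
  FTTT.T
  .TTTTT
Step 2: 4 trees catch fire, 3 burn out
  FTTTTT
  .FTTTT
  ..FTTT
  .FTT.T
  .TTTTT
Step 3: 5 trees catch fire, 4 burn out
  .FTTTT
  ..FTTT
  ...FTT
  ..FT.T
  .FTTTT
Step 4: 5 trees catch fire, 5 burn out
  ..FTTT
  ...FTT
  ....FT
  ...F.T
  ..FTTT
Step 5: 4 trees catch fire, 5 burn out
  ...FTT
  ....FT
  .....F
  .....T
  ...FTT
Step 6: 4 trees catch fire, 4 burn out
  ....FT
  .....F
  ......
  .....F
  ....FT

....FT
.....F
......
.....F
....FT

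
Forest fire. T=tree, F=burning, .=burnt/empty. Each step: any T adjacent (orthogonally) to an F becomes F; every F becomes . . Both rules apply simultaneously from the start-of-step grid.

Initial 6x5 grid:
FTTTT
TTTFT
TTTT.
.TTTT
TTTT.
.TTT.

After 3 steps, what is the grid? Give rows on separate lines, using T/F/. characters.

Step 1: 6 trees catch fire, 2 burn out
  .FTFT
  FTF.F
  TTTF.
  .TTTT
  TTTT.
  .TTT.
Step 2: 6 trees catch fire, 6 burn out
  ..F.F
  .F...
  FTF..
  .TTFT
  TTTT.
  .TTT.
Step 3: 4 trees catch fire, 6 burn out
  .....
  .....
  .F...
  .TF.F
  TTTF.
  .TTT.

.....
.....
.F...
.TF.F
TTTF.
.TTT.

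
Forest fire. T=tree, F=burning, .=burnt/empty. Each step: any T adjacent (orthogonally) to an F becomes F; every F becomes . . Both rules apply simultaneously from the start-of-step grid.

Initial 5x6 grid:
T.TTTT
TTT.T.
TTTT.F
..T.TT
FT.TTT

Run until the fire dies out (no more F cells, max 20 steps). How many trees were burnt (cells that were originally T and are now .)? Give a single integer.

Step 1: +2 fires, +2 burnt (F count now 2)
Step 2: +2 fires, +2 burnt (F count now 2)
Step 3: +1 fires, +2 burnt (F count now 1)
Step 4: +1 fires, +1 burnt (F count now 1)
Step 5: +0 fires, +1 burnt (F count now 0)
Fire out after step 5
Initially T: 20, now '.': 16
Total burnt (originally-T cells now '.'): 6

Answer: 6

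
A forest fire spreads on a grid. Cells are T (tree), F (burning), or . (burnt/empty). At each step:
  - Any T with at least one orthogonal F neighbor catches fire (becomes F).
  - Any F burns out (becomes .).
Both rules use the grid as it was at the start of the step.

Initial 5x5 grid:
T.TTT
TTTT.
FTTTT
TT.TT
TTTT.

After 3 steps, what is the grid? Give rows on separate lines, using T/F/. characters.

Step 1: 3 trees catch fire, 1 burn out
  T.TTT
  FTTT.
  .FTTT
  FT.TT
  TTTT.
Step 2: 5 trees catch fire, 3 burn out
  F.TTT
  .FTT.
  ..FTT
  .F.TT
  FTTT.
Step 3: 3 trees catch fire, 5 burn out
  ..TTT
  ..FT.
  ...FT
  ...TT
  .FTT.

..TTT
..FT.
...FT
...TT
.FTT.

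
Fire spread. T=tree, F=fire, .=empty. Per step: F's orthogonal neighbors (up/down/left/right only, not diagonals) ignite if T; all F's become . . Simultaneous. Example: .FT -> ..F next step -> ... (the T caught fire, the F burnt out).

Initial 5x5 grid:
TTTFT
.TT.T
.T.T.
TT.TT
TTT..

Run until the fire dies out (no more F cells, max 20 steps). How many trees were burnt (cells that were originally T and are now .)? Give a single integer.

Answer: 13

Derivation:
Step 1: +2 fires, +1 burnt (F count now 2)
Step 2: +3 fires, +2 burnt (F count now 3)
Step 3: +2 fires, +3 burnt (F count now 2)
Step 4: +1 fires, +2 burnt (F count now 1)
Step 5: +1 fires, +1 burnt (F count now 1)
Step 6: +2 fires, +1 burnt (F count now 2)
Step 7: +2 fires, +2 burnt (F count now 2)
Step 8: +0 fires, +2 burnt (F count now 0)
Fire out after step 8
Initially T: 16, now '.': 22
Total burnt (originally-T cells now '.'): 13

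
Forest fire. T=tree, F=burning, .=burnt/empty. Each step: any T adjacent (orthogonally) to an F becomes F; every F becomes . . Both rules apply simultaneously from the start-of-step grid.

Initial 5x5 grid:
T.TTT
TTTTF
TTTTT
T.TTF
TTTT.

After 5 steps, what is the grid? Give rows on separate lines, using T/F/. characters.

Step 1: 4 trees catch fire, 2 burn out
  T.TTF
  TTTF.
  TTTTF
  T.TF.
  TTTT.
Step 2: 5 trees catch fire, 4 burn out
  T.TF.
  TTF..
  TTTF.
  T.F..
  TTTF.
Step 3: 4 trees catch fire, 5 burn out
  T.F..
  TF...
  TTF..
  T....
  TTF..
Step 4: 3 trees catch fire, 4 burn out
  T....
  F....
  TF...
  T....
  TF...
Step 5: 3 trees catch fire, 3 burn out
  F....
  .....
  F....
  T....
  F....

F....
.....
F....
T....
F....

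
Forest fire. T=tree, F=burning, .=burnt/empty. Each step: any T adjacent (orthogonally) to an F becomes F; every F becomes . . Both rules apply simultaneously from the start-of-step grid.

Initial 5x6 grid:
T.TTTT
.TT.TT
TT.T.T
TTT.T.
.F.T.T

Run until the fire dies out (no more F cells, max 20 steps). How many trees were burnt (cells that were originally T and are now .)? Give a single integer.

Step 1: +1 fires, +1 burnt (F count now 1)
Step 2: +3 fires, +1 burnt (F count now 3)
Step 3: +2 fires, +3 burnt (F count now 2)
Step 4: +1 fires, +2 burnt (F count now 1)
Step 5: +1 fires, +1 burnt (F count now 1)
Step 6: +1 fires, +1 burnt (F count now 1)
Step 7: +1 fires, +1 burnt (F count now 1)
Step 8: +2 fires, +1 burnt (F count now 2)
Step 9: +1 fires, +2 burnt (F count now 1)
Step 10: +1 fires, +1 burnt (F count now 1)
Step 11: +0 fires, +1 burnt (F count now 0)
Fire out after step 11
Initially T: 19, now '.': 25
Total burnt (originally-T cells now '.'): 14

Answer: 14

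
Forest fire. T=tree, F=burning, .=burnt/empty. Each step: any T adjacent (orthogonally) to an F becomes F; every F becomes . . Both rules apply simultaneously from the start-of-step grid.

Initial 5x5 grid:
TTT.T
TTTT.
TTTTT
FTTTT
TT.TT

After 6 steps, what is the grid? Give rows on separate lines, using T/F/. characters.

Step 1: 3 trees catch fire, 1 burn out
  TTT.T
  TTTT.
  FTTTT
  .FTTT
  FT.TT
Step 2: 4 trees catch fire, 3 burn out
  TTT.T
  FTTT.
  .FTTT
  ..FTT
  .F.TT
Step 3: 4 trees catch fire, 4 burn out
  FTT.T
  .FTT.
  ..FTT
  ...FT
  ...TT
Step 4: 5 trees catch fire, 4 burn out
  .FT.T
  ..FT.
  ...FT
  ....F
  ...FT
Step 5: 4 trees catch fire, 5 burn out
  ..F.T
  ...F.
  ....F
  .....
  ....F
Step 6: 0 trees catch fire, 4 burn out
  ....T
  .....
  .....
  .....
  .....

....T
.....
.....
.....
.....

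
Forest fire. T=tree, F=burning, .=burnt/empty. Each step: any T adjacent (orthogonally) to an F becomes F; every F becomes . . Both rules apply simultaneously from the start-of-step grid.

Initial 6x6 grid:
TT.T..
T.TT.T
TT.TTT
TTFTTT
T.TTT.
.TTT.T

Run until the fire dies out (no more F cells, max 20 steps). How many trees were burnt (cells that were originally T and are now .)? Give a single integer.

Step 1: +3 fires, +1 burnt (F count now 3)
Step 2: +6 fires, +3 burnt (F count now 6)
Step 3: +8 fires, +6 burnt (F count now 8)
Step 4: +4 fires, +8 burnt (F count now 4)
Step 5: +2 fires, +4 burnt (F count now 2)
Step 6: +1 fires, +2 burnt (F count now 1)
Step 7: +0 fires, +1 burnt (F count now 0)
Fire out after step 7
Initially T: 25, now '.': 35
Total burnt (originally-T cells now '.'): 24

Answer: 24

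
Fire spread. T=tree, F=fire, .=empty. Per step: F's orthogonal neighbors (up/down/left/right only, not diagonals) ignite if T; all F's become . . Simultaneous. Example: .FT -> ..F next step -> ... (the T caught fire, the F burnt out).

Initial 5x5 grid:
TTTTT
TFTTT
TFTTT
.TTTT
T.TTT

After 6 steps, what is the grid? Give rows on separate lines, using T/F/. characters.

Step 1: 6 trees catch fire, 2 burn out
  TFTTT
  F.FTT
  F.FTT
  .FTTT
  T.TTT
Step 2: 5 trees catch fire, 6 burn out
  F.FTT
  ...FT
  ...FT
  ..FTT
  T.TTT
Step 3: 5 trees catch fire, 5 burn out
  ...FT
  ....F
  ....F
  ...FT
  T.FTT
Step 4: 3 trees catch fire, 5 burn out
  ....F
  .....
  .....
  ....F
  T..FT
Step 5: 1 trees catch fire, 3 burn out
  .....
  .....
  .....
  .....
  T...F
Step 6: 0 trees catch fire, 1 burn out
  .....
  .....
  .....
  .....
  T....

.....
.....
.....
.....
T....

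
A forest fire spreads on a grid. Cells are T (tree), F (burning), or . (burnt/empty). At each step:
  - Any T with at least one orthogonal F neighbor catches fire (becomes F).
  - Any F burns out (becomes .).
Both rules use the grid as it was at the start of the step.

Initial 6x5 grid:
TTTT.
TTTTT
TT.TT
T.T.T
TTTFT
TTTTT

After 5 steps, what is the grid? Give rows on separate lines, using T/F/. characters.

Step 1: 3 trees catch fire, 1 burn out
  TTTT.
  TTTTT
  TT.TT
  T.T.T
  TTF.F
  TTTFT
Step 2: 5 trees catch fire, 3 burn out
  TTTT.
  TTTTT
  TT.TT
  T.F.F
  TF...
  TTF.F
Step 3: 3 trees catch fire, 5 burn out
  TTTT.
  TTTTT
  TT.TF
  T....
  F....
  TF...
Step 4: 4 trees catch fire, 3 burn out
  TTTT.
  TTTTF
  TT.F.
  F....
  .....
  F....
Step 5: 2 trees catch fire, 4 burn out
  TTTT.
  TTTF.
  FT...
  .....
  .....
  .....

TTTT.
TTTF.
FT...
.....
.....
.....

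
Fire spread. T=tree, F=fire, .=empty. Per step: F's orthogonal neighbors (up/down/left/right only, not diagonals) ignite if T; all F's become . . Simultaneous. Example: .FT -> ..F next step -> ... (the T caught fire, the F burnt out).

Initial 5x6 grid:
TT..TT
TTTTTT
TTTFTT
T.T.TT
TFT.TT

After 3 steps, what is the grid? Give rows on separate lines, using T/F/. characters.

Step 1: 5 trees catch fire, 2 burn out
  TT..TT
  TTTFTT
  TTF.FT
  T.T.TT
  F.F.TT
Step 2: 7 trees catch fire, 5 burn out
  TT..TT
  TTF.FT
  TF...F
  F.F.FT
  ....TT
Step 3: 6 trees catch fire, 7 burn out
  TT..FT
  TF...F
  F.....
  .....F
  ....FT

TT..FT
TF...F
F.....
.....F
....FT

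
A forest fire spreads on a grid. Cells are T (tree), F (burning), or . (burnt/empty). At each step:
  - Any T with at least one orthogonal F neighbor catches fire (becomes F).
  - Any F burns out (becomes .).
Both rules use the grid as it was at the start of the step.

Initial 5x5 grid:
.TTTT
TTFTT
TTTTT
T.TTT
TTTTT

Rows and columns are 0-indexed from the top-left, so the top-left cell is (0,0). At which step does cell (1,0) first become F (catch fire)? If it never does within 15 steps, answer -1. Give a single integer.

Step 1: cell (1,0)='T' (+4 fires, +1 burnt)
Step 2: cell (1,0)='F' (+7 fires, +4 burnt)
  -> target ignites at step 2
Step 3: cell (1,0)='.' (+5 fires, +7 burnt)
Step 4: cell (1,0)='.' (+4 fires, +5 burnt)
Step 5: cell (1,0)='.' (+2 fires, +4 burnt)
Step 6: cell (1,0)='.' (+0 fires, +2 burnt)
  fire out at step 6

2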